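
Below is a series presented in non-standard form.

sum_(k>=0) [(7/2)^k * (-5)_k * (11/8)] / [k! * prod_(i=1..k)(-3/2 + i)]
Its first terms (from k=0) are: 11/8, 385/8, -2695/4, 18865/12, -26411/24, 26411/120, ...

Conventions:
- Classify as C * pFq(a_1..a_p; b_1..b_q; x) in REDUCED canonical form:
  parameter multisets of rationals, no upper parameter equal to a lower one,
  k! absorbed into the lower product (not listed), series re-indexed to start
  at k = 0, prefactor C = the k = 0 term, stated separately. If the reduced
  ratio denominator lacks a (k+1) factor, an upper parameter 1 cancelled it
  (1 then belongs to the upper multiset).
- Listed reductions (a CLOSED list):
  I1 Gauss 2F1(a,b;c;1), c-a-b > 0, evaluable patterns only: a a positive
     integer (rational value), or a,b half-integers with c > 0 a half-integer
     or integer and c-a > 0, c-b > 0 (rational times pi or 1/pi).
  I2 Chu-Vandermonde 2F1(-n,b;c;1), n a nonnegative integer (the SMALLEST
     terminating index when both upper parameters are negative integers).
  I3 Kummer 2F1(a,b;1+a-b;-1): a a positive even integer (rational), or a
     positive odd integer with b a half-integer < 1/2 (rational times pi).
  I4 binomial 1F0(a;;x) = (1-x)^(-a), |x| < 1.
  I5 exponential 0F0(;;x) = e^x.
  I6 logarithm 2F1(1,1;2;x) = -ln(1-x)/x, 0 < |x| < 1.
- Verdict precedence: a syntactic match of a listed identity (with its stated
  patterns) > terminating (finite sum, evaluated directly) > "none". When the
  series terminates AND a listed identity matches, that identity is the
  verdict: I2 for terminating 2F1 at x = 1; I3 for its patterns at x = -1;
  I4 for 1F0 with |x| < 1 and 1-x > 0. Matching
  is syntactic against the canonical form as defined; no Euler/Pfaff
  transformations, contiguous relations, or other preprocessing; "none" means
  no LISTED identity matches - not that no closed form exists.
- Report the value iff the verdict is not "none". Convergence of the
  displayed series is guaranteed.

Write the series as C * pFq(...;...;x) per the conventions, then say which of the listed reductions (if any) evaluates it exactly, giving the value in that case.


The tell: with t_0 = 11/8, the lower running product (C = 11/8, x = 7/2) is a rising factorial.
Step ratio: r(k) = (7/2) * (k-5) / [(k-1/2) (k+1)] - rational; roots negated = parameters, x = (7/2), C = 11/8.

At argument 7/2: a 1F1 with upper {-5}, lower {-1/2}, scaled by C = 11/8. Verdict: terminating. With -5 upstairs the series is a 6-term polynomial sum; evaluated term by term. Hence: 1012/15.


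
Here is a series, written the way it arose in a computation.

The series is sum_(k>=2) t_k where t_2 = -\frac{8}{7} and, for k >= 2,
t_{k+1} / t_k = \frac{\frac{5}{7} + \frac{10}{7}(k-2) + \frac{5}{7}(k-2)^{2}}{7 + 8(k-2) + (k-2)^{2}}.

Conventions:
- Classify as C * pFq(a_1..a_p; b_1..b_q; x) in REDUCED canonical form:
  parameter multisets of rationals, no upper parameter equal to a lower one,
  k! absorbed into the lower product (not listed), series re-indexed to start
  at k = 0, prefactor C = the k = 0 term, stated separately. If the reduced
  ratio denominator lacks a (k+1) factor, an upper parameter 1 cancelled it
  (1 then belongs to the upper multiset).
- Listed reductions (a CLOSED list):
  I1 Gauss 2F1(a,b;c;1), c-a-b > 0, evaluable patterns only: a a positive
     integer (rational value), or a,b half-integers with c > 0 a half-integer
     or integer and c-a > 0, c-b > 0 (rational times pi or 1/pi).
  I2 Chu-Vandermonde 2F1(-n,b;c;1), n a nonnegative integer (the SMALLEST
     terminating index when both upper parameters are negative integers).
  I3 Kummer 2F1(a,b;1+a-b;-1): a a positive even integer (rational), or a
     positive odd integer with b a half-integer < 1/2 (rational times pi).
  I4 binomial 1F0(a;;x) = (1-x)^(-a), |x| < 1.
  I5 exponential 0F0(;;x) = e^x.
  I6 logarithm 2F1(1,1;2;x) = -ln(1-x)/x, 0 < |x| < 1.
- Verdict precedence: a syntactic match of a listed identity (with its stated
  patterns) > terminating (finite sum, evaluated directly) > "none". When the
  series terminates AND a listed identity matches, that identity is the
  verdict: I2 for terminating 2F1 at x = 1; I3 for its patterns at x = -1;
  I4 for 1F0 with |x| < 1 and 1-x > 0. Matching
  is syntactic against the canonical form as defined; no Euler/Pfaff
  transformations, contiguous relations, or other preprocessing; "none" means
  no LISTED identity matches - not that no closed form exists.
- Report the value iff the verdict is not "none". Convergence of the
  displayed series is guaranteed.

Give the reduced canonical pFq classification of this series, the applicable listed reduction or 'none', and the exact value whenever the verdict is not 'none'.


At argument \frac{5}{7}: a 2F1 with upper {1, 1}, lower {7}, scaled by C = -\frac{8}{7}. Verdict: none here - no I1-I6 shape fits x = \frac{5}{7} with lower {7}.

Key observation: t_0 = -\frac{8}{7} here, and roots of the ratio polynomials (prefactor -8/7) are the negated parameters.
Consecutive-term ratio: r(k) = \frac{5}{7} * (k+1) (k+1) / [(k+7) (k+1)] ; factor over Q: parameters, x = \frac{5}{7}, and C = -\frac{8}{7}.


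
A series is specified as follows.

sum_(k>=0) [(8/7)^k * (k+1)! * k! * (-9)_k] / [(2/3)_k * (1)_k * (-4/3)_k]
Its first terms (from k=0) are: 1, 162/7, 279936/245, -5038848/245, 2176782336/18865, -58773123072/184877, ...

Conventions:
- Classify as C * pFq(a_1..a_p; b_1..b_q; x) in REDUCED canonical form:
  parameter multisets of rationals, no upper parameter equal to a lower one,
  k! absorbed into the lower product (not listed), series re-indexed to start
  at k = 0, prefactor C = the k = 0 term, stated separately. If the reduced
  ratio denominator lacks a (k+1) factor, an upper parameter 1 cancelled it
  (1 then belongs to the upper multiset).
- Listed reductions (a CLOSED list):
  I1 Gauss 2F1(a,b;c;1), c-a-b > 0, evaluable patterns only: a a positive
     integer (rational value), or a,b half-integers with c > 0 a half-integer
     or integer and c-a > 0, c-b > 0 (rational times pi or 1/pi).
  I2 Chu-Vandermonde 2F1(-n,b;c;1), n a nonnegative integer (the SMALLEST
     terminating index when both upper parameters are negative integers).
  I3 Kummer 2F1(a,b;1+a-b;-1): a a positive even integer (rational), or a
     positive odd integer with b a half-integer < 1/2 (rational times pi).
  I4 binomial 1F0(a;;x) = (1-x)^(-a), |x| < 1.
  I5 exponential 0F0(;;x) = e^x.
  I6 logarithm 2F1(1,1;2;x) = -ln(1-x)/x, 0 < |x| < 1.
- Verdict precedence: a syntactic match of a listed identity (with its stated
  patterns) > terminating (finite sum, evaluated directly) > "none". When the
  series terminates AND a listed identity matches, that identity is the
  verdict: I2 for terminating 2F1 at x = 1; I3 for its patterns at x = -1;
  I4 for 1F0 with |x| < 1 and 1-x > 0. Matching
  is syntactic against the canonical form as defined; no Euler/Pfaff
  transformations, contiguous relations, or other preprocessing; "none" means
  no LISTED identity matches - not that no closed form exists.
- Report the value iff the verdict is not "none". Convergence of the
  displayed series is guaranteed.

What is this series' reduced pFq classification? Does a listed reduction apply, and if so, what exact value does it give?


The series (x = 8/7) is 3F2: upper {-9, 1, 2}, lower {-4/3, 2/3}, prefactor 1. Verdict: terminating - upper parameter -9 makes this a finite sum (last index 9), evaluated exactly. Sum: -206783779417961/2109632298358585.

Structural cue: x = (8/7) and the factorial ratio (C = 1) (k+a-1)!/(a-1)! is a rising factorial (a)_k.
Adjacent-term ratio: r(k) = (8/7) * (k-9) (k+1) (k+2) / [(k-4/3) (k+2/3) (k+1)] ; factor over Q: parameters, x = (8/7), and C = 1.


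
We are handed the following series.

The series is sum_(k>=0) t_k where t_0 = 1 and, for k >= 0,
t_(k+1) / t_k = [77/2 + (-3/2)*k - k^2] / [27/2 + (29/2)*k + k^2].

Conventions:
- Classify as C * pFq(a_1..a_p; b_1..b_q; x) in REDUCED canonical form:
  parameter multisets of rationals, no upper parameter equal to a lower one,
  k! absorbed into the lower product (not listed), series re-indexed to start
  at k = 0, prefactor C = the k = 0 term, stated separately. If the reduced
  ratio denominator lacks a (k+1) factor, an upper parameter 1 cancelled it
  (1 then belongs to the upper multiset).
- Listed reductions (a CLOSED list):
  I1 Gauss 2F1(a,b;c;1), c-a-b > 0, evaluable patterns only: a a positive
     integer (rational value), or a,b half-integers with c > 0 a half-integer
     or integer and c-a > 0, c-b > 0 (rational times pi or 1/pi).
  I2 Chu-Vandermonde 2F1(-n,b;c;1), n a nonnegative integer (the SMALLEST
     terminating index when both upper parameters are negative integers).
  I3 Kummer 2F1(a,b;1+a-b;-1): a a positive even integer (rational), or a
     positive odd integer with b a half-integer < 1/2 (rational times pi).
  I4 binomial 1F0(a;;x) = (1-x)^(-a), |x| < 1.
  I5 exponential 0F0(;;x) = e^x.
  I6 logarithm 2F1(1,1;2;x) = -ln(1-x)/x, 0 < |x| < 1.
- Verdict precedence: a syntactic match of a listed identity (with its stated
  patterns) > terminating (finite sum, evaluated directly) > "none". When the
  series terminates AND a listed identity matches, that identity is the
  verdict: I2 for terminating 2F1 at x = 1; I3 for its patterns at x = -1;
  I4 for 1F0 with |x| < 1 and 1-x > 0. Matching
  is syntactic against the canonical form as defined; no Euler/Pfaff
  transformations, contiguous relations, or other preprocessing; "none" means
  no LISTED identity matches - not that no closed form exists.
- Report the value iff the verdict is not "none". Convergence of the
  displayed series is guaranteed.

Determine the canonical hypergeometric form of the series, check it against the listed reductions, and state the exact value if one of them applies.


x = -1 here; the reduced form reads 2F1, upper {-11/2, 7}, lower {27/2}, C = 1. Verdict at x = -1: Kummer (I3) matches (x = -1; c = 27/2 equals 1+a-b for upper {-11/2, 7}: listed pattern). Value: (929553625/268435456) * pi.

Structural cue: with t_0 = 1, roots of the ratio polynomials (C = 1) are the negated parameters.
Adjacent-term ratio: r(k) = (-1) * (k-11/2) (k+7) / [(k+27/2) (k+1)] ; factor over Q: parameters, x = (-1), and C = 1.


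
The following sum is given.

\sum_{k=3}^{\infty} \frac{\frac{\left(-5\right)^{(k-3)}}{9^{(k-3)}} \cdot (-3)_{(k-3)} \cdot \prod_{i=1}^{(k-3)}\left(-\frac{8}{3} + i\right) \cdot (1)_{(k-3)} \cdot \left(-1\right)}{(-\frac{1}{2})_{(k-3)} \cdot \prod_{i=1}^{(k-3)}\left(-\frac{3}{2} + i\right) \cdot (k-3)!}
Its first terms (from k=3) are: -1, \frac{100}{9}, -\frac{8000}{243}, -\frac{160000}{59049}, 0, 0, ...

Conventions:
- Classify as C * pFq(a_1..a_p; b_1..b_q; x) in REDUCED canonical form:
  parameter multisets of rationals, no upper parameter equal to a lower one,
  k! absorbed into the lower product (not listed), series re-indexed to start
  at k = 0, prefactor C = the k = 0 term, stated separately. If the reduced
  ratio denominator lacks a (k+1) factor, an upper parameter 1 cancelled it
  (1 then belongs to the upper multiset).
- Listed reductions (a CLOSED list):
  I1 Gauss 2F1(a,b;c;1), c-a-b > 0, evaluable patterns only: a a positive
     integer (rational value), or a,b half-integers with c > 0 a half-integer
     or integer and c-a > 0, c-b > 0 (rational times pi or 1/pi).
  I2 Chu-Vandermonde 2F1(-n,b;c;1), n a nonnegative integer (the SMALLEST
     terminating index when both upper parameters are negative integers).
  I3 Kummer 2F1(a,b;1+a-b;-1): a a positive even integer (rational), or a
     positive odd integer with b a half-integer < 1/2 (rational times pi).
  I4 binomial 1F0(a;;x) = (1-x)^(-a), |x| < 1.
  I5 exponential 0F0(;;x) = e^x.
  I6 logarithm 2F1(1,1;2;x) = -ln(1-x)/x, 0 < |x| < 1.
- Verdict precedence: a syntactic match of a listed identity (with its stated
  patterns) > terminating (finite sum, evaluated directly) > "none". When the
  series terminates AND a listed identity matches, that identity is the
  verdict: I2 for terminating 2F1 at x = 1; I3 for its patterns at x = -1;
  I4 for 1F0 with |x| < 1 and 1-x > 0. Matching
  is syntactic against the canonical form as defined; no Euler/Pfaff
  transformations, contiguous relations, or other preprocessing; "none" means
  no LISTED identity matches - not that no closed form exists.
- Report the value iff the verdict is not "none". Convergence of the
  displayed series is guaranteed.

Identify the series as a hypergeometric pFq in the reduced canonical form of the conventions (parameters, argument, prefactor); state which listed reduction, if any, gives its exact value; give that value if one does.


Prefactor -1, argument -\frac{5}{9}: 3F2 with upper {-3, -\frac{5}{3}, 1} over lower {-\frac{1}{2}, -\frac{1}{2}}. Verdict: terminating. (-3)_k vanishes past k = 3, leaving a 4-term sum, computed directly. Its exact value is -\frac{1506949}{59049}.

First insight: with t_0 = -1, the lower running product (C = -1) is a rising factorial.
Term ratio: r(k) = -\frac{5}{9} * (k-3) (k-\frac{5}{3}) (k+1) / [(k-\frac{1}{2}) (k-\frac{1}{2}) (k+1)] - poly over poly, x = -\frac{5}{9} from leading terms; C = -1 at k = 0.


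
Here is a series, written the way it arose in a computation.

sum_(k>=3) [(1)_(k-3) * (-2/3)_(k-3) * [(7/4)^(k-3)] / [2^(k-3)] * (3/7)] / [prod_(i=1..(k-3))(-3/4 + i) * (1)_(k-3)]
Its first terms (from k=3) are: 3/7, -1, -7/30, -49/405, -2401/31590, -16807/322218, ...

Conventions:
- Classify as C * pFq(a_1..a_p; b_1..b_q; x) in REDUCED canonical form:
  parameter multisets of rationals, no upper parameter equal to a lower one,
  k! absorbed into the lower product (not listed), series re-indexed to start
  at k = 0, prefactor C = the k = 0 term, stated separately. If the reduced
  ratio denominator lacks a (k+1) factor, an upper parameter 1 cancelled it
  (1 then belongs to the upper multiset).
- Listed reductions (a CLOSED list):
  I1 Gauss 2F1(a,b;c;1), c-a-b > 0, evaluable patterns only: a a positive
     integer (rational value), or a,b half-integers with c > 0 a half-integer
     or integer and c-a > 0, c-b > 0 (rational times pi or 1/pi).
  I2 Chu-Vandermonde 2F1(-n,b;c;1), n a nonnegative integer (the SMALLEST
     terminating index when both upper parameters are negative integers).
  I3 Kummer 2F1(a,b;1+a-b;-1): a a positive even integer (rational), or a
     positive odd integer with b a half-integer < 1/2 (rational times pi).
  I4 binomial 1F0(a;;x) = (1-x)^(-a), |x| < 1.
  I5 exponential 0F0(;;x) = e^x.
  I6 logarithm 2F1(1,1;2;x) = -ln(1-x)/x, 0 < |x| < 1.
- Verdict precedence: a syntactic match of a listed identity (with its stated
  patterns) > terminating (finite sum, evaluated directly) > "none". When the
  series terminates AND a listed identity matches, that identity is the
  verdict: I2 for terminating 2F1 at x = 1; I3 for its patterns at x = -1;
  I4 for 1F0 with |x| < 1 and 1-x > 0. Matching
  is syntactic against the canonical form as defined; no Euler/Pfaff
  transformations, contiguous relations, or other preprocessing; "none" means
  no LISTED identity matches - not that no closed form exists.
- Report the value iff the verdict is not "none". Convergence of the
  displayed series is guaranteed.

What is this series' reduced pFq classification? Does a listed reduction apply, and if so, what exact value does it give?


Reduced: x = 7/8, 2F1, upper = {-2/3, 1}, lower = {1/4}, C = 3/7. Verdict: none. A 2F1 with upper {-2/3, 1} fits none of I1-I6 at x = 7/8; the sum runs forever.

The tell: t_0 being 3/7, the lower running product (prefactor 3/7) is a rising factorial.
Term ratio: r(k) = (7/8) * (k-2/3) (k+1) / [(k+1/4) (k+1)] - rational in k, leading ratio (7/8); with t_0 = 3/7, classification follows.


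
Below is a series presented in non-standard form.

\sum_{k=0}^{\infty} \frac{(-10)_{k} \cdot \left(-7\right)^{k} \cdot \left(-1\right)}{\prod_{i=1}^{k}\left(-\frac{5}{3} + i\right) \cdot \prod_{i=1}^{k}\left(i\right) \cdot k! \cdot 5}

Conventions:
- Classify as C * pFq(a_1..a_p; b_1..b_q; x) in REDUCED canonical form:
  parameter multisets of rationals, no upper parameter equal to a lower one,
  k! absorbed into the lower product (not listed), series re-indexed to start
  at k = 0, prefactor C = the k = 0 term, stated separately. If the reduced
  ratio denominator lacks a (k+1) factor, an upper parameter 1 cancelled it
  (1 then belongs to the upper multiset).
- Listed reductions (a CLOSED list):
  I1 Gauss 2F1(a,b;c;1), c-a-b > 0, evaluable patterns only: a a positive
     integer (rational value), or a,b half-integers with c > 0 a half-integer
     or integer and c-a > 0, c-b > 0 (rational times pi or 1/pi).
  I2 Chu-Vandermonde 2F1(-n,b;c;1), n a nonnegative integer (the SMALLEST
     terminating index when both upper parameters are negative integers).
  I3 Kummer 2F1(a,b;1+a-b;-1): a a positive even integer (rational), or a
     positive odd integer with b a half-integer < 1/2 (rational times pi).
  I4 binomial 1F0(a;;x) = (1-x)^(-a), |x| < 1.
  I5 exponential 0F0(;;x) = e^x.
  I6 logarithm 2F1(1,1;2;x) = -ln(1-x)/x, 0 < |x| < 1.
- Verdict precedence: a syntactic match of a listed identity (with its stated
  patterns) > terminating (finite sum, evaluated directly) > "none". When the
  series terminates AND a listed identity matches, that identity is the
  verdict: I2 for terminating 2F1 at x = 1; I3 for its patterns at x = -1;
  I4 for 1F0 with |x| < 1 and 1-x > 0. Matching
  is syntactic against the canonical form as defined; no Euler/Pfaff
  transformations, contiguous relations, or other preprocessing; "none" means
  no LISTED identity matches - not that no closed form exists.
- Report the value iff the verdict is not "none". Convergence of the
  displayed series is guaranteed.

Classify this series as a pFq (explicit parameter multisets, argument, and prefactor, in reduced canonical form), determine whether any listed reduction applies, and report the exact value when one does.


Classification (C = -\frac{1}{5}): 1F2 with upper {-10}, lower {-\frac{2}{3}, 1}, argument x = -7. Verdict: terminating - no listed pattern fits, but -10 in the upper list cuts the series at k = 10; direct evaluation. Hence: \frac{86520673837811929}{5564416000000}.

Structural cue: from the first term -\frac{1}{5}: the lower running product (C = -1/5) is a rising factorial.
Ratio: r(k) = -7 * (k-10) / [(k-\frac{2}{3}) (k+1) (k+1)] ; factor over Q: parameters, x = -7, and C = -\frac{1}{5}.


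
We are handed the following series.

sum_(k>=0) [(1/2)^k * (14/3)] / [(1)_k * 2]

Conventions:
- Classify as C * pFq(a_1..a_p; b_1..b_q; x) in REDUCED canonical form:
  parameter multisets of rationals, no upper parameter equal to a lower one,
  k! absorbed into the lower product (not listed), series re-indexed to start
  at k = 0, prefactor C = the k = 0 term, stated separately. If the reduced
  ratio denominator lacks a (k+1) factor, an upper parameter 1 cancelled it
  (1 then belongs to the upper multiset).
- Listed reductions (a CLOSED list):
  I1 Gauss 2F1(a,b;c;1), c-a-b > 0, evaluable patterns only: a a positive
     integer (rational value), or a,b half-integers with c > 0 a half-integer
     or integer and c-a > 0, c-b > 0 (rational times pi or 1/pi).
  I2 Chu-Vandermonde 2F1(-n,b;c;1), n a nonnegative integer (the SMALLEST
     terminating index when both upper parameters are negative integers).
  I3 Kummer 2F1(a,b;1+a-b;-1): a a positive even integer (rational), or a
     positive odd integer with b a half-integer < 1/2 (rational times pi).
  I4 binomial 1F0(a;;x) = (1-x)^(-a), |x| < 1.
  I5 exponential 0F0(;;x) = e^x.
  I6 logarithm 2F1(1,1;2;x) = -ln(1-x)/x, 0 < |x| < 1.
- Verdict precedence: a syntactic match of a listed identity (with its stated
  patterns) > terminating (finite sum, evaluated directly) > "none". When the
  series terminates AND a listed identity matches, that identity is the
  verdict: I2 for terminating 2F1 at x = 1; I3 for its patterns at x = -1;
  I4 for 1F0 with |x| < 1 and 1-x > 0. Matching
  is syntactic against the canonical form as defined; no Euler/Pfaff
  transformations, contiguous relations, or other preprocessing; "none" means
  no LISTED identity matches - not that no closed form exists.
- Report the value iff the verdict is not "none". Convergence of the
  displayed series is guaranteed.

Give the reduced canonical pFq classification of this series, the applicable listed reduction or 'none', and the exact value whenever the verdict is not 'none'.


Reduced: x = 1/2, 0F0, upper = {-}, lower = {-}, C = 7/3. Verdict (x = 1/2): exponential (I5) applies (the 0F0 exponential series at x = 1/2). Its exact value is (7/3) * e^(1/2).

First insight: x = (1/2) and (1)_k (C = 7/3) is k! itself.
Adjacent-term ratio: r(k) = (1/2) * 1 / [(k+1)] ; factor over Q: parameters, x = (1/2), and C = 7/3.


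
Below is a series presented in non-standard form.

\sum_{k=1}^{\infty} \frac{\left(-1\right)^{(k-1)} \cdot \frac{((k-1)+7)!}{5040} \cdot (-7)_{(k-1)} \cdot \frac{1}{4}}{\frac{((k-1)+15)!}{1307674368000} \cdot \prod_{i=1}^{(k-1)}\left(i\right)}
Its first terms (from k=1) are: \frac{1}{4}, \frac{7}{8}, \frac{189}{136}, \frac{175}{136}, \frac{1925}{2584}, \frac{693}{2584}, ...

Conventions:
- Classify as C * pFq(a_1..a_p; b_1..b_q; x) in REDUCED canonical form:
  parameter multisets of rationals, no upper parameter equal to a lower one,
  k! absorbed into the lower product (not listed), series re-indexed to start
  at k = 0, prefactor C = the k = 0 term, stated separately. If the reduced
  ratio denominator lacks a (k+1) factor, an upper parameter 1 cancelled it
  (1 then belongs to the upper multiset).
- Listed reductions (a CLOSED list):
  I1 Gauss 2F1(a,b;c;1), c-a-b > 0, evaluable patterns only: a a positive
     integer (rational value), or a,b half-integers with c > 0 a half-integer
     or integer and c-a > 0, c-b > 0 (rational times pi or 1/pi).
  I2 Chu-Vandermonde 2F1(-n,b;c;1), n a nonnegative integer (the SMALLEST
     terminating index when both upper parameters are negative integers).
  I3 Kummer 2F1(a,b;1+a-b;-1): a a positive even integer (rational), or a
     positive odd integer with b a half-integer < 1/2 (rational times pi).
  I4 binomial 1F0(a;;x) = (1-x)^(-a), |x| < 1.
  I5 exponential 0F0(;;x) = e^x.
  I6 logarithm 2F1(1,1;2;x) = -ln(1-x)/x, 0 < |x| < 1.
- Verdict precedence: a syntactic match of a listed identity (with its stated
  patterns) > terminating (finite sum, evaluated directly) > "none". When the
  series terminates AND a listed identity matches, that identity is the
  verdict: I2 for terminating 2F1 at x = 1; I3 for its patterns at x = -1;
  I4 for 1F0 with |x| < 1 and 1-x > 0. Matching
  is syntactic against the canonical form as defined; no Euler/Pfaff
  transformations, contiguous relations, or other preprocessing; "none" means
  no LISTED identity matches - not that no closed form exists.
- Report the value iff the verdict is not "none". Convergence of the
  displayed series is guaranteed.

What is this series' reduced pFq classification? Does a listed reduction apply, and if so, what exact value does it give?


At argument -1: a 2F1 with upper {-7, 8}, lower {16}, scaled by C = \frac{1}{4}. Verdict: this is Kummer (I3) (x = -1; c = 16 equals 1+a-b for upper {-7, 8}: listed pattern). Its exact value is \frac{39}{8}.

Key step: t_0 being \frac{1}{4}, the denominator's factorial ratio (prefactor 1/4) is a lower Pochhammer.
Step ratio: r(k) = -1 * (k-7) (k+8) / [(k+16) (k+1)] ; factor over Q: parameters, x = -1, and C = \frac{1}{4}.


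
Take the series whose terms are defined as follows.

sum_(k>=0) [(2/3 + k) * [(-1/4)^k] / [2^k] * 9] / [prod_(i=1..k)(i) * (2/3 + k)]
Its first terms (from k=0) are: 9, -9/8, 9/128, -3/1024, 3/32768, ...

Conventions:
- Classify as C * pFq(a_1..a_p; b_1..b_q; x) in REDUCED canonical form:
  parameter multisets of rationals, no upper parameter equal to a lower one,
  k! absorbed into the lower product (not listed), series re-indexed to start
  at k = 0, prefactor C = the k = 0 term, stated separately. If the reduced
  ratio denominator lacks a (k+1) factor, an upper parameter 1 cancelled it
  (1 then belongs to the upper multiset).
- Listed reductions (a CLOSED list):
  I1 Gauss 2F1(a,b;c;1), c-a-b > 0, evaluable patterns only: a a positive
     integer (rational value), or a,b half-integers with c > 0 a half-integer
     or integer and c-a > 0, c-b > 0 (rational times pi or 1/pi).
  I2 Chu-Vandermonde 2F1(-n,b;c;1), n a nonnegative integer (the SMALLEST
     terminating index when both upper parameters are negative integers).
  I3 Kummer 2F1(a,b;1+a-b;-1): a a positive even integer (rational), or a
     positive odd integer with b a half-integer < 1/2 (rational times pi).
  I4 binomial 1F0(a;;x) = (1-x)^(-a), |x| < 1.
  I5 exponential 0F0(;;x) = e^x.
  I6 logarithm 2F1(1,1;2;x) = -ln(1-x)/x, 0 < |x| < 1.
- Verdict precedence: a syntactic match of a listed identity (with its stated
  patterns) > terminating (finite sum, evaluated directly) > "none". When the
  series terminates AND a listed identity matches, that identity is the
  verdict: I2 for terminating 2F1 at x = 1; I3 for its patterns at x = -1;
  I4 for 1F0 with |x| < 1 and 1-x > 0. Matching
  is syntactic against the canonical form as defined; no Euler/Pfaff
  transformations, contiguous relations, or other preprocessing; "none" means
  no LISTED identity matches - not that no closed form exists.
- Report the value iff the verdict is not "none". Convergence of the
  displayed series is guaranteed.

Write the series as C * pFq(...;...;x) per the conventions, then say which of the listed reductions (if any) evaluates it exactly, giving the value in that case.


Canonical form: C = 9 times 0F0 with upper {-}, lower {-}, x = -1/8. Verdict: the exponential series (I5) applies (the 0F0 exponential series at x = -1/8). Exact value: 9 * e^(-1/8).

Key step: t_0 being 9, the product of the first k integers (prefactor 9) is k!.
Adjacent-term ratio: r(k) = (-1/8) * 1 / [(k+1)] - poly over poly, x = (-1/8) from leading terms; C = 9 at k = 0.


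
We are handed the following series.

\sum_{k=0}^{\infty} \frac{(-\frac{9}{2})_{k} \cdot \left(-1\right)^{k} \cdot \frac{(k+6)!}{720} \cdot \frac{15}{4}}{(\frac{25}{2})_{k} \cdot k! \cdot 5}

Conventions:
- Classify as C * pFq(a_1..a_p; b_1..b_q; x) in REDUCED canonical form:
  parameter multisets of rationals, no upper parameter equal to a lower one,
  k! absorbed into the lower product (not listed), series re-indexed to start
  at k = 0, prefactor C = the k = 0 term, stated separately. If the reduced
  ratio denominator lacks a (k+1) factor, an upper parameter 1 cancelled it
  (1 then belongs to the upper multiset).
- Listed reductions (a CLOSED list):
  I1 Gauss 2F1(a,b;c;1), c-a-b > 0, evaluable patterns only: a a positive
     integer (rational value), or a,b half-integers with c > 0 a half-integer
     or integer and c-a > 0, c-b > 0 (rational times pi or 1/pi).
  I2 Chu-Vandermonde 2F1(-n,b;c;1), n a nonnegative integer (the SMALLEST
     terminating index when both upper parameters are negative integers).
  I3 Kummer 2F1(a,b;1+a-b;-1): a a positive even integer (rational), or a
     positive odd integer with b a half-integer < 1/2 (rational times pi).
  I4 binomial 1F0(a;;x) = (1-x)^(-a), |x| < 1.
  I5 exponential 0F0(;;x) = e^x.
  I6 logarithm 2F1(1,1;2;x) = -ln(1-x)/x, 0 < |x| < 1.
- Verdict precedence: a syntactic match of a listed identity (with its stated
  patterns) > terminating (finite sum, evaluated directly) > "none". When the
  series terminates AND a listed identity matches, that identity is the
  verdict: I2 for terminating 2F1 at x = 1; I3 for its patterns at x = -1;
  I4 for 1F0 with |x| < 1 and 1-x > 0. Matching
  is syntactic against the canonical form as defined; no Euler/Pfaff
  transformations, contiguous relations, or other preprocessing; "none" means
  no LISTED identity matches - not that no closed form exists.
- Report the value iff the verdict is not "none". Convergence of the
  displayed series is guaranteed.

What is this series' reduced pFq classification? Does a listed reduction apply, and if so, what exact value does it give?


This is \frac{3}{4} * 2F1(-\frac{9}{2}, 7; \frac{25}{2}; -1) in reduced canonical form. Verdict (x = -1): Kummer (I3) applies (x = -1; c = \frac{25}{2} equals 1+a-b for upper {-\frac{9}{2}, 7}: listed pattern). Sum: \frac{1003917915}{536870912} \cdot \pi.

The tell: from the first term \frac{3}{4}: the factorial ratio (prefactor 3/4) (k+a-1)!/(a-1)! is a rising factorial (a)_k.
Step ratio: r(k) = -1 * (k-\frac{9}{2}) (k+7) / [(k+\frac{25}{2}) (k+1)] ; factor over Q: parameters, x = -1, and C = \frac{3}{4}.


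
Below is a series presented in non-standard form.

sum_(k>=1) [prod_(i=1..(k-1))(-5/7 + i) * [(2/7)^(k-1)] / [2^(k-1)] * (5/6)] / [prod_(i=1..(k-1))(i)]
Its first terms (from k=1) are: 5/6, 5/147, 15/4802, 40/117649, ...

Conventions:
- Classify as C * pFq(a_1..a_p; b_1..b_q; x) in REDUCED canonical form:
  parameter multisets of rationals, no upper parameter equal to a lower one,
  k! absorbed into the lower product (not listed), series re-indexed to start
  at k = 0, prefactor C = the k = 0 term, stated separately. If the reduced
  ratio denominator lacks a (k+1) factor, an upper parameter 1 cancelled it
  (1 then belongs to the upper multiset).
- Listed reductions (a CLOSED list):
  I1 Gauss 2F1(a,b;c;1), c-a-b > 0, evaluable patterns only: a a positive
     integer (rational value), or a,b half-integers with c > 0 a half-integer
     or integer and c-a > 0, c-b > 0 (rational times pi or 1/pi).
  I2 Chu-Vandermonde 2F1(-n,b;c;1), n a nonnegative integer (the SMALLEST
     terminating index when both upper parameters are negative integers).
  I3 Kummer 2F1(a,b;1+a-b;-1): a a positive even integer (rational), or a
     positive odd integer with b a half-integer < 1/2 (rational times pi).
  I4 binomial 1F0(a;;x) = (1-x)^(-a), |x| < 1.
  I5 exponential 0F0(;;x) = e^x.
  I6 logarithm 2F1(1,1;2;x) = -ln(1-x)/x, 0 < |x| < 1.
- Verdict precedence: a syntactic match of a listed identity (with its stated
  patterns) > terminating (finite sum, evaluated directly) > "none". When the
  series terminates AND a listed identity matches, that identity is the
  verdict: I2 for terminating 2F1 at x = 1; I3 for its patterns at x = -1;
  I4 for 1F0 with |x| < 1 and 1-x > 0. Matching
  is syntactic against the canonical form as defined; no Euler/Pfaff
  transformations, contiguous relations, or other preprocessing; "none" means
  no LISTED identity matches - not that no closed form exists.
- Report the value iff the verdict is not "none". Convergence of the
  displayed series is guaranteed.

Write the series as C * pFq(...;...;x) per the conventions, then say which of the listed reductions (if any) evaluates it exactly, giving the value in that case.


Reduced: x = 1/7, 1F0, upper = {2/7}, lower = {-}, C = 5/6. Verdict (x = 1/7): the binomial series (I4) applies (the 1F0 binomial series: exponent -2/7, x = 1/7). Its exact value is (5/6) * (6/7)^(-2/7).

Structural cue: t_0 being 5/6, the product of the first k integers (prefactor 5/6) is k!.
Consecutive-term ratio: r(k) = (1/7) * (k+2/7) / [(k+1)] - poly over poly, x = (1/7) from leading terms; C = 5/6 at k = 0.


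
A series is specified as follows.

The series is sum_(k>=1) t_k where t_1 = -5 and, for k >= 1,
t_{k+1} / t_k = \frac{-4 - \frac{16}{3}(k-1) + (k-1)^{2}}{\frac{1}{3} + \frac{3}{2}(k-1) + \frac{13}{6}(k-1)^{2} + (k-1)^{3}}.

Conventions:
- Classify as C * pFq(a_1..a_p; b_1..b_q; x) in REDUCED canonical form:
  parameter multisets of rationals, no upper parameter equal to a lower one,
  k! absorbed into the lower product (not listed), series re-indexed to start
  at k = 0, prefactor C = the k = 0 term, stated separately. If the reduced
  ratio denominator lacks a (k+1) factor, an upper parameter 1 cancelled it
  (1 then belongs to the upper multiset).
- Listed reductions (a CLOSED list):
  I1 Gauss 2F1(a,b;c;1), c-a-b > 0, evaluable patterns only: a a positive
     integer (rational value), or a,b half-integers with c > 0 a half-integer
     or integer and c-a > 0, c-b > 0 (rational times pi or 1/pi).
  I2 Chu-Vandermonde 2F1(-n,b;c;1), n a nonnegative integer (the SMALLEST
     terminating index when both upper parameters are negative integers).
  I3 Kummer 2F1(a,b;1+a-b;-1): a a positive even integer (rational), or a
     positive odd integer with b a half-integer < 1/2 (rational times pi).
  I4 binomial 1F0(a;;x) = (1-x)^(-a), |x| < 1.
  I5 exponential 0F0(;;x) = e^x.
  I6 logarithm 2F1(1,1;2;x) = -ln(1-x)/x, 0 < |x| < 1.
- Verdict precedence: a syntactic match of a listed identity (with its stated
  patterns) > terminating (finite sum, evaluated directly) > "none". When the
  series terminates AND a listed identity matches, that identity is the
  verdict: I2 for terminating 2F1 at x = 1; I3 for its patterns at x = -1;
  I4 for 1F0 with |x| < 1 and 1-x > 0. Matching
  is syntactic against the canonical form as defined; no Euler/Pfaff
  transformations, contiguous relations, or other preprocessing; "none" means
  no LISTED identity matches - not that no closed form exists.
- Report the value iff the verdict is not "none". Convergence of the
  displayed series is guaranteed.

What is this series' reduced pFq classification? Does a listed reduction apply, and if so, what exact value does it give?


Canonical form: C = -5 times 1F1 with upper {-6}, lower {\frac{1}{2}}, x = 1. Verdict: terminating - no listed pattern fits, but -6 in the upper list cuts the series at k = 6; direct evaluation. Value: -\frac{4387}{2079}.

First insight: from the first term -5: the ratio is unreduced: k + 2/3 divides both sides (prefactor -5).
Term ratio: r(k) = 1 * (k-6) / [(k+\frac{1}{2}) (k+1)] - poly over poly, x = 1 from leading terms; C = -5 at k = 0.


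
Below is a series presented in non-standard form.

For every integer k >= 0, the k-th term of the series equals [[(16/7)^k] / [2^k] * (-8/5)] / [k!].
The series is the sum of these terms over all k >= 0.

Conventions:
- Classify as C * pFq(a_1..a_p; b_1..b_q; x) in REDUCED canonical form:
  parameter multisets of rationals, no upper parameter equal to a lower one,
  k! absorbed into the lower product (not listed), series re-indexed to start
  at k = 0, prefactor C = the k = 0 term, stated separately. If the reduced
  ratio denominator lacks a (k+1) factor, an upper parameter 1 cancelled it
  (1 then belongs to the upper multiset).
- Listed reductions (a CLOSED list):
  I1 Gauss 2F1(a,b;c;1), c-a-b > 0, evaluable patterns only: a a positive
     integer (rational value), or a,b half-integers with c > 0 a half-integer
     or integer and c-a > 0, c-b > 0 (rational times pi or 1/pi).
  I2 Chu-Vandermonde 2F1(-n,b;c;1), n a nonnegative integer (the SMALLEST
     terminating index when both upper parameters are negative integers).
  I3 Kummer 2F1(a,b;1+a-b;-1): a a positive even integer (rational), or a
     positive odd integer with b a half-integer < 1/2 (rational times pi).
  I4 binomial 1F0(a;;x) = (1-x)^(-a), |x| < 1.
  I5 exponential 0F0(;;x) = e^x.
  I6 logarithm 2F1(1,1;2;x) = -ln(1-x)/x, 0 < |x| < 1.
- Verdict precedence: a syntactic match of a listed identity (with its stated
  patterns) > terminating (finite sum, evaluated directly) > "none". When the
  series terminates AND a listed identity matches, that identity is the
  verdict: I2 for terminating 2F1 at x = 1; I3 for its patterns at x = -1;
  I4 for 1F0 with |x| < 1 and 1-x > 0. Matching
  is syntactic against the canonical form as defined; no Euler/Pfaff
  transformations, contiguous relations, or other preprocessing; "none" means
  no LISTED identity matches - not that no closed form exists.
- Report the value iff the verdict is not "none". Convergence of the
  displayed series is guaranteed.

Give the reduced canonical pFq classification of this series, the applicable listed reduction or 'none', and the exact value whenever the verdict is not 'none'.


Canonical form: C = -8/5 times 0F0 with upper {-}, lower {-}, x = 8/7. Verdict: the exponential series (I5) applies (the 0F0 exponential series at x = 8/7). Its exact value is (-8/5) * e^(8/7).

Key observation: with t_0 = -8/5, the two k-th powers (C = -8/5, x = 8/7) combine into one argument.
Adjacent-term ratio: r(k) = (8/7) * 1 / [(k+1)] - rational in k, leading ratio (8/7); with t_0 = -8/5, classification follows.


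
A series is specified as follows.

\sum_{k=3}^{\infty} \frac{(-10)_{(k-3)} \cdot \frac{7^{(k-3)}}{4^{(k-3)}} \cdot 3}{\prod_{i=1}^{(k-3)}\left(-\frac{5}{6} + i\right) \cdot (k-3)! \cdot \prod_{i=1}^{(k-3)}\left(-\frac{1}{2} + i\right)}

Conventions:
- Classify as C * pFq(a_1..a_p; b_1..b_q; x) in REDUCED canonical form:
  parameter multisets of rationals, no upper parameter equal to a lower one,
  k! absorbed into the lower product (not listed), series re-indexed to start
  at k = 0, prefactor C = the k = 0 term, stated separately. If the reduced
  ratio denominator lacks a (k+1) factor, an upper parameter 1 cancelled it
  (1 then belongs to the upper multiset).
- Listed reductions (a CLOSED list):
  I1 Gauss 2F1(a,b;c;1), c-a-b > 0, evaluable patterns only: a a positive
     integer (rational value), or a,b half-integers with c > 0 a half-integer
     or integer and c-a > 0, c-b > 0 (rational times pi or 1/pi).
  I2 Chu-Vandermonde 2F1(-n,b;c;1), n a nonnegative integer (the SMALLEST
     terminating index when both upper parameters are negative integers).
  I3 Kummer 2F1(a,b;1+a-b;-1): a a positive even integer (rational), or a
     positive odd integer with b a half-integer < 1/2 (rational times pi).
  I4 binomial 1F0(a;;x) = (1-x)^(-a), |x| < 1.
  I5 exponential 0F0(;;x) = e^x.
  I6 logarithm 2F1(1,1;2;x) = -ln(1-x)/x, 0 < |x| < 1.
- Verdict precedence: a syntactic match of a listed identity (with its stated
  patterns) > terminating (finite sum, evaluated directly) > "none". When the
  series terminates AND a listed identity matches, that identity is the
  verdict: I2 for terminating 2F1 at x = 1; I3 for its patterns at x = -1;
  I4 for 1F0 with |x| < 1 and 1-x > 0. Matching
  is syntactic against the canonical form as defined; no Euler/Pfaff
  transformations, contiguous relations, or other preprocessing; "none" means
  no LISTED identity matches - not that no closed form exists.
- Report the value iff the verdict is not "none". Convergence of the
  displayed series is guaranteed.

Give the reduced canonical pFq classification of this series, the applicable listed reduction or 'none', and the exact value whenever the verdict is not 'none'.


The series (x = \frac{7}{4}) is 1F2: upper {-10}, lower {\frac{1}{6}, \frac{1}{2}}, prefactor 3. Verdict: terminating - the sum ends at index 10 because -10 is a negative integer; exact evaluation follows. Exact value: \frac{7130086425484428288}{19342388114603125}.

Key step: t_0 being 3, the lower running product (C = 3) is a rising factorial.
Consecutive-term ratio: r(k) = \frac{7}{4} * (k-10) / [(k+\frac{1}{6}) (k+\frac{1}{2}) (k+1)] - rational in k, leading ratio \frac{7}{4}; with t_0 = 3, classification follows.


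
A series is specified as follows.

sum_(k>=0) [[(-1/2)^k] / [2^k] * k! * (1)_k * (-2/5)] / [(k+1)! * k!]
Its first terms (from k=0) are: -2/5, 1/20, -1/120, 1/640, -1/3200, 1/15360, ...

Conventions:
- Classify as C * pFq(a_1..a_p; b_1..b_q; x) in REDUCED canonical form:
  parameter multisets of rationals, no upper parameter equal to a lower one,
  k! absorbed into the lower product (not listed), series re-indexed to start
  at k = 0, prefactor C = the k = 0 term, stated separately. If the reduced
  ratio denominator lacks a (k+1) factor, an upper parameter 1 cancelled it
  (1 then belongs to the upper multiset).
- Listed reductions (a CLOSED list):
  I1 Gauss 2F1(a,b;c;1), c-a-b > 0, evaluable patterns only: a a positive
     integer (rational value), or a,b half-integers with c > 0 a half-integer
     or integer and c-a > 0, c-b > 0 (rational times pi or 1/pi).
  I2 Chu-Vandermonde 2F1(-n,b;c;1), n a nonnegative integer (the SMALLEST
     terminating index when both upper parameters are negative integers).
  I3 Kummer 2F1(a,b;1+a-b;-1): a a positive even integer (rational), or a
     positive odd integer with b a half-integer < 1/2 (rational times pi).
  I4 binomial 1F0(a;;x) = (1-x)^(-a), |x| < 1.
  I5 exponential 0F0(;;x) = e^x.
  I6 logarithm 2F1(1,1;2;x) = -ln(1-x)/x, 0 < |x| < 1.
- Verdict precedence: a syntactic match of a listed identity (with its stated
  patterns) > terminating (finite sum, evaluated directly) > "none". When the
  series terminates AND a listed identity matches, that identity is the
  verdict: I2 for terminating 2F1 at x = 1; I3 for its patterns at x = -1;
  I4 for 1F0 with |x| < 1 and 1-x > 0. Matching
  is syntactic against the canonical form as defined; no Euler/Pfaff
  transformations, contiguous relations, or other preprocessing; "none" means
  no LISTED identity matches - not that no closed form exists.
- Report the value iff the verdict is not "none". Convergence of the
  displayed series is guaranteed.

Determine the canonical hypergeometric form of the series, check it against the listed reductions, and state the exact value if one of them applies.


Reduced: x = -1/4, 2F1, upper = {1, 1}, lower = {2}, C = -2/5. Verdict: logarithm (I6) matches (the logarithm: parameters (1,1;2), x = -1/4). Value: (-8/5) * ln(5/4).

Structural cue: x = (-1/4) and the denominator's factorial ratio (C = -2/5) is a lower Pochhammer.
Adjacent-term ratio: r(k) = (-1/4) * (k+1) (k+1) / [(k+2) (k+1)] - rational in k. x = (-1/4); t_0 = -2/5; negate the roots.
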